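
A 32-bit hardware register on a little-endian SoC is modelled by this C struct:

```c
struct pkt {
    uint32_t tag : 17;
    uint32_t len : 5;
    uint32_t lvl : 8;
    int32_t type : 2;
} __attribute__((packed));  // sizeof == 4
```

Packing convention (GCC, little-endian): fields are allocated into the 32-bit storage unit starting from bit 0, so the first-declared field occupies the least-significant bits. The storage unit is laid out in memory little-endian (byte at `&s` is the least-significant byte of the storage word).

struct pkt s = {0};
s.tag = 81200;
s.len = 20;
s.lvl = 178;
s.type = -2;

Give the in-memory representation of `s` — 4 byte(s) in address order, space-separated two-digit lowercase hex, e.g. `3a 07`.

tag:17 = 81200 → 0x13d30 << 0 → word 0x00013d30
len:5 = 20 → 0x14 << 17 → word 0x00293d30
lvl:8 = 178 → 0xb2 << 22 → word 0x2ca93d30
type:2 = -2 → 0x2 << 30 → word 0xaca93d30
word = 0xaca93d30 → little-endian bytes:
  [0]=0x30  [1]=0x3d  [2]=0xa9  [3]=0xac

30 3d a9 ac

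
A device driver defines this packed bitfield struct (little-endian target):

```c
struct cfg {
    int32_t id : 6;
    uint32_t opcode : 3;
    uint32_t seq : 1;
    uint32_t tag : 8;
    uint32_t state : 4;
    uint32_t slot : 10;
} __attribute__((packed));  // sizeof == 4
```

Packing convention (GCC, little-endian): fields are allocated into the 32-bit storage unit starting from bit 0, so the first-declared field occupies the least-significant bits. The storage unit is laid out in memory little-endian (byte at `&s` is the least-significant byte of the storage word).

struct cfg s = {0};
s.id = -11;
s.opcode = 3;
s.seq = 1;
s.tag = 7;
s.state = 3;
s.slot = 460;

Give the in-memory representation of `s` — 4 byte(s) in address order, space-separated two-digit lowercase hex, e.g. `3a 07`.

f5 1e 0c 73

id (6b) val=-11 bits=0x35 at bit 0: 0x00000035
opcode (3b) val=3 bits=0x3 at bit 6: 0x000000f5
seq (1b) val=1 bits=0x1 at bit 9: 0x000002f5
tag (8b) val=7 bits=0x7 at bit 10: 0x00001ef5
state (4b) val=3 bits=0x3 at bit 18: 0x000c1ef5
slot (10b) val=460 bits=0x1cc at bit 22: 0x730c1ef5
word = 0x730c1ef5 → little-endian bytes:
  [0]=0xf5  [1]=0x1e  [2]=0x0c  [3]=0x73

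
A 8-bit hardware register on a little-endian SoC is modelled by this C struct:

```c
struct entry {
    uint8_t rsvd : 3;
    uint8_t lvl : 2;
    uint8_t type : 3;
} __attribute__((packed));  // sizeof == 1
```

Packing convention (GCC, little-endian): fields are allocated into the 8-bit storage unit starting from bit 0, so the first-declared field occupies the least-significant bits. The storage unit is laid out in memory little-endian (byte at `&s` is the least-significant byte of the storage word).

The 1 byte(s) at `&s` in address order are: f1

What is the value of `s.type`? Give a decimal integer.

[0]=0xf1 (little-endian) → word 0xf1
rsvd:3 @ bit 0 → (0xf1>>0)&0x7 = 0x1
lvl:2 @ bit 3 → (0xf1>>3)&0x3 = 0x2
type:3 @ bit 5 → (0xf1>>5)&0x7 = 0x7  ←

7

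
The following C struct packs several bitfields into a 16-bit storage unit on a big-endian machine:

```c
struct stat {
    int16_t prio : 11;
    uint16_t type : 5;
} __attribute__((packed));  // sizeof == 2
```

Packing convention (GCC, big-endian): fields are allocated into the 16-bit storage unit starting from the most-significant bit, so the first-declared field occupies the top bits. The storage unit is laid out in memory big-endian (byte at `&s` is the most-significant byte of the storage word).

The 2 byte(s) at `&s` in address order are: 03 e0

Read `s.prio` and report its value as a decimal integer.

31

[0]=0x03 [1]=0xe0 (big-endian) → word 0x03e0
prio:11 @ bit 5 → (0x03e0>>5)&0x7ff = 0x1f  ←
type:5 @ bit 0 → (0x03e0>>0)&0x1f = 0x0
prio signed 11b, MSB=0: value = 31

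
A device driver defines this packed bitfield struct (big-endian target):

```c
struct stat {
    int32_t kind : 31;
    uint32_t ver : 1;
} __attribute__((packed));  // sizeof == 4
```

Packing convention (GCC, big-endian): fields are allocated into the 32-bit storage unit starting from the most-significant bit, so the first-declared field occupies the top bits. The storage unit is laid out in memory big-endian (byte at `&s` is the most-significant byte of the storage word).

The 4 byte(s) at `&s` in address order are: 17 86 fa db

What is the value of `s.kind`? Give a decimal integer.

[0]=0x17 [1]=0x86 [2]=0xfa [3]=0xdb (big-endian) → word 0x1786fadb
kind:31 @ bit 1 → (0x1786fadb>>1)&0x7fffffff = 0xbc37d6d  ←
ver:1 @ bit 0 → (0x1786fadb>>0)&0x1 = 0x1
kind signed 31b, MSB=0: value = 197361005

197361005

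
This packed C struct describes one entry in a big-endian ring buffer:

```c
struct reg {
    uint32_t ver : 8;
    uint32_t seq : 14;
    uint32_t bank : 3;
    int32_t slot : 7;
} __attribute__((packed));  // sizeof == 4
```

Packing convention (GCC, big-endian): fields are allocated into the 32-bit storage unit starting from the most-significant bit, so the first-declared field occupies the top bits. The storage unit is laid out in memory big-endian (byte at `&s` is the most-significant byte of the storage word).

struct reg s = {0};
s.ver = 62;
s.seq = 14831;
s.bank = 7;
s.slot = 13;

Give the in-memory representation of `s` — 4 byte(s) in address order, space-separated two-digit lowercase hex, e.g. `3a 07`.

ver:8 = 62 → 0x3e << 24 → word 0x3e000000
seq:14 = 14831 → 0x39ef << 10 → word 0x3ee7bc00
bank:3 = 7 → 0x7 << 7 → word 0x3ee7bf80
slot:7 = 13 → 0xd << 0 → word 0x3ee7bf8d
word = 0x3ee7bf8d → big-endian bytes:
  [0]=0x3e  [1]=0xe7  [2]=0xbf  [3]=0x8d

3e e7 bf 8d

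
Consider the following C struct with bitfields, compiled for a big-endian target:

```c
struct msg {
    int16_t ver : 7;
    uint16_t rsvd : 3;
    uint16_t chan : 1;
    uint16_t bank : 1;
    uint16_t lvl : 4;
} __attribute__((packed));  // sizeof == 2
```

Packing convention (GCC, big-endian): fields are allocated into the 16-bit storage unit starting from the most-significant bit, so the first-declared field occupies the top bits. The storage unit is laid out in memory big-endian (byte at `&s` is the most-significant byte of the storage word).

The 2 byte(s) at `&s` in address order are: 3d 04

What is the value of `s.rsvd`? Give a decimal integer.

4

[0]=0x3d [1]=0x04 (big-endian) → word 0x3d04
ver:7 @ bit 9 → (0x3d04>>9)&0x7f = 0x1e
rsvd:3 @ bit 6 → (0x3d04>>6)&0x7 = 0x4  ←
chan:1 @ bit 5 → (0x3d04>>5)&0x1 = 0x0
bank:1 @ bit 4 → (0x3d04>>4)&0x1 = 0x0
lvl:4 @ bit 0 → (0x3d04>>0)&0xf = 0x4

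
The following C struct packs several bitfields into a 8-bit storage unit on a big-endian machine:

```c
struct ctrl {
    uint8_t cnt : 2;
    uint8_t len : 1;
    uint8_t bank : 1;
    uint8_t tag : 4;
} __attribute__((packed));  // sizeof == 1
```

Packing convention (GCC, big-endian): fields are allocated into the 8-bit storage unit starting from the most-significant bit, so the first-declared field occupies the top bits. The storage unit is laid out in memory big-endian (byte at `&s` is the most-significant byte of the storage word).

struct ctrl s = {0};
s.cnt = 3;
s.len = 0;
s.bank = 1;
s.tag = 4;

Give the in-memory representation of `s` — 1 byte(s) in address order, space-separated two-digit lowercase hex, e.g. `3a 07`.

d4

[6+:2] cnt=3 & 0x3 = 0x3; word=0xc0
[5+:1] len=0 & 0x1 = 0x0; word=0xc0
[4+:1] bank=1 & 0x1 = 0x1; word=0xd0
[0+:4] tag=4 & 0xf = 0x4; word=0xd4
word = 0xd4 → big-endian bytes:
  [0]=0xd4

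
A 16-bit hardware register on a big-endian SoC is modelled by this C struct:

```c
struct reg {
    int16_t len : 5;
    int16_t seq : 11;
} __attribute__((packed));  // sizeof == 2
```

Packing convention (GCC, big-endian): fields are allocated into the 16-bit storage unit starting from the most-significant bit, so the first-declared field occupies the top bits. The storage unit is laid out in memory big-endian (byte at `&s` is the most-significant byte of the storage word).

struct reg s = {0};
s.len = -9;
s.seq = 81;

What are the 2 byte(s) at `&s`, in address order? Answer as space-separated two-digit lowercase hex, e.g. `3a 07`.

b8 51

len:5 = -9 → 0x17 << 11 → word 0xb800
seq:11 = 81 → 0x51 << 0 → word 0xb851
word = 0xb851 → big-endian bytes:
  [0]=0xb8  [1]=0x51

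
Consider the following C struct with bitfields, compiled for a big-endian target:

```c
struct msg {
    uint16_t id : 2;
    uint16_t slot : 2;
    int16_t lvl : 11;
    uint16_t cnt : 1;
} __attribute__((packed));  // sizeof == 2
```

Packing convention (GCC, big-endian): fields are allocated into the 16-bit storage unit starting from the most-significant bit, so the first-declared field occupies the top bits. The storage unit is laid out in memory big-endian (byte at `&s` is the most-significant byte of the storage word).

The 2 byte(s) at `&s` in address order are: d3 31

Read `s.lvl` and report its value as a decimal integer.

[0]=0xd3 [1]=0x31 (big-endian) → word 0xd331
id [14+:2] = (word>>14) & 0x3 = 3
slot [12+:2] = (word>>12) & 0x3 = 1
lvl [1+:11] = (word>>1) & 0x7ff = 408  ←
cnt [0+:1] = (word>>0) & 0x1 = 1
lvl signed 11b, MSB=0: value = 408

408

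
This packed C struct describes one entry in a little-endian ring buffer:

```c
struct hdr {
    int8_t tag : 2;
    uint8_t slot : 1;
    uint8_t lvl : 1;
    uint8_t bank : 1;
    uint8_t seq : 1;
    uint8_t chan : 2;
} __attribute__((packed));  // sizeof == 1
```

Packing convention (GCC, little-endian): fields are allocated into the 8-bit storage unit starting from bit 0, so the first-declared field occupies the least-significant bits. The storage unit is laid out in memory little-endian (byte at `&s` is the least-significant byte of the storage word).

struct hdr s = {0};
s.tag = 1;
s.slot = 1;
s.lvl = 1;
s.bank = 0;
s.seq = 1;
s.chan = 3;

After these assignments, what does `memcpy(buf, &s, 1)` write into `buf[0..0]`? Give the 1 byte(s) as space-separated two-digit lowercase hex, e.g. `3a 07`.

[0+:2] tag=1 & 0x3 = 0x1; word=0x01
[2+:1] slot=1 & 0x1 = 0x1; word=0x05
[3+:1] lvl=1 & 0x1 = 0x1; word=0x0d
[4+:1] bank=0 & 0x1 = 0x0; word=0x0d
[5+:1] seq=1 & 0x1 = 0x1; word=0x2d
[6+:2] chan=3 & 0x3 = 0x3; word=0xed
word = 0xed → little-endian bytes:
  [0]=0xed

ed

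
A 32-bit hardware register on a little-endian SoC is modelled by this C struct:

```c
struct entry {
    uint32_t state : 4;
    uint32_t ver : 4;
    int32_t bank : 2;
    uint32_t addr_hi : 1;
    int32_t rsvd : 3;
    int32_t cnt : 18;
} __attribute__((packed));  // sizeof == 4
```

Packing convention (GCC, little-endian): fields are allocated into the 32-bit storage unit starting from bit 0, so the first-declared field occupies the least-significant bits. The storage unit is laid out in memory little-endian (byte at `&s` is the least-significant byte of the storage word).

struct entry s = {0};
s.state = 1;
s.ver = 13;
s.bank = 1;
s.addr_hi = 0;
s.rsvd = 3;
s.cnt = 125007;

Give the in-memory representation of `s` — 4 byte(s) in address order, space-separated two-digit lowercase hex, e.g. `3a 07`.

d1 d9 13 7a

[0+:4] state=1 & 0xf = 0x1; word=0x00000001
[4+:4] ver=13 & 0xf = 0xd; word=0x000000d1
[8+:2] bank=1 & 0x3 = 0x1; word=0x000001d1
[10+:1] addr_hi=0 & 0x1 = 0x0; word=0x000001d1
[11+:3] rsvd=3 & 0x7 = 0x3; word=0x000019d1
[14+:18] cnt=125007 & 0x3ffff = 0x1e84f; word=0x7a13d9d1
word = 0x7a13d9d1 → little-endian bytes:
  [0]=0xd1  [1]=0xd9  [2]=0x13  [3]=0x7a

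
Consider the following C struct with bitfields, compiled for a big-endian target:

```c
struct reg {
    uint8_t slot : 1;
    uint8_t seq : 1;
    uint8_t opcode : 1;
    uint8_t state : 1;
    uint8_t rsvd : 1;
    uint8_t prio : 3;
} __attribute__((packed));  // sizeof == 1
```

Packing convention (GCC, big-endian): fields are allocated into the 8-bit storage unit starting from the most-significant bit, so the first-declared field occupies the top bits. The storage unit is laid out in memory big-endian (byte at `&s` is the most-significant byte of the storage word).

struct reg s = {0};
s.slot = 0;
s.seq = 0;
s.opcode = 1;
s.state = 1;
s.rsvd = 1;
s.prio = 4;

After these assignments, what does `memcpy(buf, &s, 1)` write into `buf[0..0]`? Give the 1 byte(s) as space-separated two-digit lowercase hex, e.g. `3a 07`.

3c

[7+:1] slot=0 & 0x1 = 0x0; word=0x00
[6+:1] seq=0 & 0x1 = 0x0; word=0x00
[5+:1] opcode=1 & 0x1 = 0x1; word=0x20
[4+:1] state=1 & 0x1 = 0x1; word=0x30
[3+:1] rsvd=1 & 0x1 = 0x1; word=0x38
[0+:3] prio=4 & 0x7 = 0x4; word=0x3c
word = 0x3c → big-endian bytes:
  [0]=0x3c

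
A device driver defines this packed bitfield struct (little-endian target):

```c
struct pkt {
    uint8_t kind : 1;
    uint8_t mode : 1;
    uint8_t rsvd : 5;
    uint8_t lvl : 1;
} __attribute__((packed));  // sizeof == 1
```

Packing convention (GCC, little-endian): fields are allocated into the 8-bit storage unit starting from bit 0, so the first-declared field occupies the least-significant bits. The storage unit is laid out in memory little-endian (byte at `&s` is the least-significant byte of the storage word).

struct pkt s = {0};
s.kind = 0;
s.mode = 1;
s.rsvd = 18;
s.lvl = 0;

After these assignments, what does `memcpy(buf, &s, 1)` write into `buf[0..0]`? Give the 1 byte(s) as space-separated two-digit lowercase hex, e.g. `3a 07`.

4a

[0+:1] kind=0 & 0x1 = 0x0; word=0x00
[1+:1] mode=1 & 0x1 = 0x1; word=0x02
[2+:5] rsvd=18 & 0x1f = 0x12; word=0x4a
[7+:1] lvl=0 & 0x1 = 0x0; word=0x4a
word = 0x4a → little-endian bytes:
  [0]=0x4a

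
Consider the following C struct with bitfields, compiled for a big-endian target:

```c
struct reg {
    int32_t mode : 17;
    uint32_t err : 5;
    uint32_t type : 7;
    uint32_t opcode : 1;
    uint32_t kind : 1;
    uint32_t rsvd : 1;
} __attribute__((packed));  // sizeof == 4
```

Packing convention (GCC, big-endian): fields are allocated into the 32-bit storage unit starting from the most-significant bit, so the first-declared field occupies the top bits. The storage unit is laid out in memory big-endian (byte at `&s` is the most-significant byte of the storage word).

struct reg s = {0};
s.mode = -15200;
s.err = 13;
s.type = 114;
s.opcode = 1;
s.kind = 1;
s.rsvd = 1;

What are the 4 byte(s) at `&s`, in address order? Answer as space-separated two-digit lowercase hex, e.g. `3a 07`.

mode (17b) val=-15200 bits=0x1c4a0 at bit 15: 0xe2500000
err (5b) val=13 bits=0xd at bit 10: 0xe2503400
type (7b) val=114 bits=0x72 at bit 3: 0xe2503790
opcode (1b) val=1 bits=0x1 at bit 2: 0xe2503794
kind (1b) val=1 bits=0x1 at bit 1: 0xe2503796
rsvd (1b) val=1 bits=0x1 at bit 0: 0xe2503797
word = 0xe2503797 → big-endian bytes:
  [0]=0xe2  [1]=0x50  [2]=0x37  [3]=0x97

e2 50 37 97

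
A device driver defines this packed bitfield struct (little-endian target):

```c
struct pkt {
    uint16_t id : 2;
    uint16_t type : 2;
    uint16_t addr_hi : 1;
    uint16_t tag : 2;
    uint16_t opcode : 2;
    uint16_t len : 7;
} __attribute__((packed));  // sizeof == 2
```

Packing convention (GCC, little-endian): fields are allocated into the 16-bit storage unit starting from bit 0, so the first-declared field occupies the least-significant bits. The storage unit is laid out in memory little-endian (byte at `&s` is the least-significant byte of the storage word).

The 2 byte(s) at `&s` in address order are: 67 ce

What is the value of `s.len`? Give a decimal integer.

[0]=0x67 [1]=0xce (little-endian) → word 0xce67
id:2 @ bit 0 → (0xce67>>0)&0x3 = 0x3
type:2 @ bit 2 → (0xce67>>2)&0x3 = 0x1
addr_hi:1 @ bit 4 → (0xce67>>4)&0x1 = 0x0
tag:2 @ bit 5 → (0xce67>>5)&0x3 = 0x3
opcode:2 @ bit 7 → (0xce67>>7)&0x3 = 0x0
len:7 @ bit 9 → (0xce67>>9)&0x7f = 0x67  ←

103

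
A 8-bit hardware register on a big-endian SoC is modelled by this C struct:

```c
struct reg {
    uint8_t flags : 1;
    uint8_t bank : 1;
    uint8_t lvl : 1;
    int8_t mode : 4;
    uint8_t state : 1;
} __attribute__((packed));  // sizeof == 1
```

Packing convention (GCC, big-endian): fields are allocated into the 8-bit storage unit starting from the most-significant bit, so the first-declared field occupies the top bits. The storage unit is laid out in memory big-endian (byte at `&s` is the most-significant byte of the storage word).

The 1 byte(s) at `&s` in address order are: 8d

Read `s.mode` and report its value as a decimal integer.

[0]=0x8d (big-endian) → word 0x8d
flags:1 @ bit 7 → (0x8d>>7)&0x1 = 0x1
bank:1 @ bit 6 → (0x8d>>6)&0x1 = 0x0
lvl:1 @ bit 5 → (0x8d>>5)&0x1 = 0x0
mode:4 @ bit 1 → (0x8d>>1)&0xf = 0x6  ←
state:1 @ bit 0 → (0x8d>>0)&0x1 = 0x1
mode signed 4b, MSB=0: value = 6

6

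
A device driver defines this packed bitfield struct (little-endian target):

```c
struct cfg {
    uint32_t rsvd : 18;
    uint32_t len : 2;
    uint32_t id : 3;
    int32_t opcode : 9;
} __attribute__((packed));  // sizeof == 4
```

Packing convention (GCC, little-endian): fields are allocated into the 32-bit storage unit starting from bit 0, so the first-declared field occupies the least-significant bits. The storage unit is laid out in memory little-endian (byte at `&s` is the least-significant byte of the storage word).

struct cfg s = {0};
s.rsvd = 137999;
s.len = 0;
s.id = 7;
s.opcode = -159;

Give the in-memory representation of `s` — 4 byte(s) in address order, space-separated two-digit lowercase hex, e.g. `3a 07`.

0f 1b f2 b0

rsvd (18b) val=137999 bits=0x21b0f at bit 0: 0x00021b0f
len (2b) val=0 bits=0x0 at bit 18: 0x00021b0f
id (3b) val=7 bits=0x7 at bit 20: 0x00721b0f
opcode (9b) val=-159 bits=0x161 at bit 23: 0xb0f21b0f
word = 0xb0f21b0f → little-endian bytes:
  [0]=0x0f  [1]=0x1b  [2]=0xf2  [3]=0xb0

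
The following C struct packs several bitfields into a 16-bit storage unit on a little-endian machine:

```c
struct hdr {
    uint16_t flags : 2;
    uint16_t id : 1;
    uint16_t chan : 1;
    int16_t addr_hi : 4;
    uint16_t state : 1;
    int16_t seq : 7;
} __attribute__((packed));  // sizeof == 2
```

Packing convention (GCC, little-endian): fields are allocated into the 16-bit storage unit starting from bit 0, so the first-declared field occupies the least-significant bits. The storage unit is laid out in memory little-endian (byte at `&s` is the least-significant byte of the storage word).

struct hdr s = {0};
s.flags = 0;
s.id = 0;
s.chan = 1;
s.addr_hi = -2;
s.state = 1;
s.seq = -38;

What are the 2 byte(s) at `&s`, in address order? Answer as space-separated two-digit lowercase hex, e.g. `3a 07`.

flags (2b) val=0 bits=0x0 at bit 0: 0x0000
id (1b) val=0 bits=0x0 at bit 2: 0x0000
chan (1b) val=1 bits=0x1 at bit 3: 0x0008
addr_hi (4b) val=-2 bits=0xe at bit 4: 0x00e8
state (1b) val=1 bits=0x1 at bit 8: 0x01e8
seq (7b) val=-38 bits=0x5a at bit 9: 0xb5e8
word = 0xb5e8 → little-endian bytes:
  [0]=0xe8  [1]=0xb5

e8 b5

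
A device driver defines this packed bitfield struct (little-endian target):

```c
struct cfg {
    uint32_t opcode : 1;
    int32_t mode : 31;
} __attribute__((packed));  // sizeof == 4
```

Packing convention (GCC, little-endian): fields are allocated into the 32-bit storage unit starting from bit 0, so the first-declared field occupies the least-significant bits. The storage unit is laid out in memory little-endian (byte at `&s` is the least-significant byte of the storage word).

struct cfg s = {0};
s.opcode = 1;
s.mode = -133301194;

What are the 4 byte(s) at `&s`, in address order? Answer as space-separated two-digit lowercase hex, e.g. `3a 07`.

6d f8 1b f0

opcode (1b) val=1 bits=0x1 at bit 0: 0x00000001
mode (31b) val=-133301194 bits=0x780dfc36 at bit 1: 0xf01bf86d
word = 0xf01bf86d → little-endian bytes:
  [0]=0x6d  [1]=0xf8  [2]=0x1b  [3]=0xf0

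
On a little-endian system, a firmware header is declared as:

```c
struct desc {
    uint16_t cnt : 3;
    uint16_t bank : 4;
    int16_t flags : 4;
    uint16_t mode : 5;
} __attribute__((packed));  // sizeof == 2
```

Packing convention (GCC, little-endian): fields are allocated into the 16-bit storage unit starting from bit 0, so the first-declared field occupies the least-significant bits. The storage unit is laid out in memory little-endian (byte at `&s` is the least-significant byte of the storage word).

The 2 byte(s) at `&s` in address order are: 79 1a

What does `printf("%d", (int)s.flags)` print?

[0]=0x79 [1]=0x1a (little-endian) → word 0x1a79
cnt [0+:3] = (word>>0) & 0x7 = 1
bank [3+:4] = (word>>3) & 0xf = 15
flags [7+:4] = (word>>7) & 0xf = 4  ←
mode [11+:5] = (word>>11) & 0x1f = 3
flags signed 4b, MSB=0: value = 4

4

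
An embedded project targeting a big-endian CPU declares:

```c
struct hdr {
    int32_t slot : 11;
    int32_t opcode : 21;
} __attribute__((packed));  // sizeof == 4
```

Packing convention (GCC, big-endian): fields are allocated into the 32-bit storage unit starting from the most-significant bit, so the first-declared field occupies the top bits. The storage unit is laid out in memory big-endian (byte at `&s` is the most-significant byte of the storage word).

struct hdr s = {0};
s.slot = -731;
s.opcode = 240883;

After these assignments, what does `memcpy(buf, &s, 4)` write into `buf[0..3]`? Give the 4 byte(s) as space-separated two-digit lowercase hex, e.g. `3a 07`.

a4 a3 ac f3

[21+:11] slot=-731 & 0x7ff = 0x525; word=0xa4a00000
[0+:21] opcode=240883 & 0x1fffff = 0x3acf3; word=0xa4a3acf3
word = 0xa4a3acf3 → big-endian bytes:
  [0]=0xa4  [1]=0xa3  [2]=0xac  [3]=0xf3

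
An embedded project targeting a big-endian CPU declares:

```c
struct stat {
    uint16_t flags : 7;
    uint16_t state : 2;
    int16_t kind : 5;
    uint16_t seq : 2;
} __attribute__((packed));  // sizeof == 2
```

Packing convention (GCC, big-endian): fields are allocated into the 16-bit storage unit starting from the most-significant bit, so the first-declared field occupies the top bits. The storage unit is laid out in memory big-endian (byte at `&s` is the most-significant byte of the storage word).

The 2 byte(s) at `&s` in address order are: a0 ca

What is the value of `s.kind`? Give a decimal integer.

[0]=0xa0 [1]=0xca (big-endian) → word 0xa0ca
flags [9+:7] = (word>>9) & 0x7f = 80
state [7+:2] = (word>>7) & 0x3 = 1
kind [2+:5] = (word>>2) & 0x1f = 18  ←
seq [0+:2] = (word>>0) & 0x3 = 2
kind signed 5b, MSB=1: 18 - 32 = -14

-14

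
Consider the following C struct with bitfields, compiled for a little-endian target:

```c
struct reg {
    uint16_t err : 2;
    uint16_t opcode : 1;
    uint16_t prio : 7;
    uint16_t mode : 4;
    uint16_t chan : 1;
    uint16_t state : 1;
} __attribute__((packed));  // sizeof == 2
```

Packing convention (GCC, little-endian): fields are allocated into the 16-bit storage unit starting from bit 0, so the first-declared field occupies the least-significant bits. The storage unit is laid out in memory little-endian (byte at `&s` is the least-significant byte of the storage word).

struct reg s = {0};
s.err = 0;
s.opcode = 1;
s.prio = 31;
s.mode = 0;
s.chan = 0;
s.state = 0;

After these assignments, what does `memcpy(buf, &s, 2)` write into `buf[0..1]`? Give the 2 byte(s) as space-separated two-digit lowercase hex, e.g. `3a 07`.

fc 00

err (2b) val=0 bits=0x0 at bit 0: 0x0000
opcode (1b) val=1 bits=0x1 at bit 2: 0x0004
prio (7b) val=31 bits=0x1f at bit 3: 0x00fc
mode (4b) val=0 bits=0x0 at bit 10: 0x00fc
chan (1b) val=0 bits=0x0 at bit 14: 0x00fc
state (1b) val=0 bits=0x0 at bit 15: 0x00fc
word = 0x00fc → little-endian bytes:
  [0]=0xfc  [1]=0x00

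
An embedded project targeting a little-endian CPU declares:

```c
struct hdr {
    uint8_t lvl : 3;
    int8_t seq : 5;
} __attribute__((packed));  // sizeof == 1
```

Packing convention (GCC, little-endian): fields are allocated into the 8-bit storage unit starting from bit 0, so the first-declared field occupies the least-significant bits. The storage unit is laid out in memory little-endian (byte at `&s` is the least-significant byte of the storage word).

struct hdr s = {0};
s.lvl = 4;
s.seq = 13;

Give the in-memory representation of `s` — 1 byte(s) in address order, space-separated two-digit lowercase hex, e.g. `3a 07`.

[0+:3] lvl=4 & 0x7 = 0x4; word=0x04
[3+:5] seq=13 & 0x1f = 0xd; word=0x6c
word = 0x6c → little-endian bytes:
  [0]=0x6c

6c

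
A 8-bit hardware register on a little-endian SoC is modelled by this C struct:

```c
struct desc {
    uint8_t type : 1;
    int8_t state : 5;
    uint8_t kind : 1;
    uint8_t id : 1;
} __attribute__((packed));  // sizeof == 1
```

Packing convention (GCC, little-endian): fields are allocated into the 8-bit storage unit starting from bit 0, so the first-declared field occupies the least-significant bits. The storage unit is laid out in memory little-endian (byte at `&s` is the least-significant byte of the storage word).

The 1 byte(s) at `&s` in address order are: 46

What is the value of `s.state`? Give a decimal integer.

[0]=0x46 (little-endian) → word 0x46
type [0+:1] = (word>>0) & 0x1 = 0
state [1+:5] = (word>>1) & 0x1f = 3  ←
kind [6+:1] = (word>>6) & 0x1 = 1
id [7+:1] = (word>>7) & 0x1 = 0
state signed 5b, MSB=0: value = 3

3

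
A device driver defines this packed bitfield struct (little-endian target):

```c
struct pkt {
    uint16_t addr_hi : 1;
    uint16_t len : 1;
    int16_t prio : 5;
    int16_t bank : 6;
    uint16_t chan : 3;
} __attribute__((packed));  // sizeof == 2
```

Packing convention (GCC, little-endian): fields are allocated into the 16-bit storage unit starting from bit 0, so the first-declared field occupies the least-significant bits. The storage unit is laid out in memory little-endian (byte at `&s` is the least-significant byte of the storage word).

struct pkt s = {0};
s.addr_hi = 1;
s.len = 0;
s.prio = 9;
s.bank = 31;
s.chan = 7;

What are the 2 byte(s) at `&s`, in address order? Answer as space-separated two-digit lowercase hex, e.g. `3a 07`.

addr_hi:1 = 1 → 0x1 << 0 → word 0x0001
len:1 = 0 → 0x0 << 1 → word 0x0001
prio:5 = 9 → 0x9 << 2 → word 0x0025
bank:6 = 31 → 0x1f << 7 → word 0x0fa5
chan:3 = 7 → 0x7 << 13 → word 0xefa5
word = 0xefa5 → little-endian bytes:
  [0]=0xa5  [1]=0xef

a5 ef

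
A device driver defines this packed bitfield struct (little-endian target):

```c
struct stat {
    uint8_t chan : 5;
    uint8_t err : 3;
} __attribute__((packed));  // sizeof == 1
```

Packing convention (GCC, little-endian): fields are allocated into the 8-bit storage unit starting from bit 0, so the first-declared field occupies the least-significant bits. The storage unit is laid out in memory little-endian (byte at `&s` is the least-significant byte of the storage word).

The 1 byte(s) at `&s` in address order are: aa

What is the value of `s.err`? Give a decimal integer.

5

[0]=0xaa (little-endian) → word 0xaa
chan [0+:5] = (word>>0) & 0x1f = 10
err [5+:3] = (word>>5) & 0x7 = 5  ←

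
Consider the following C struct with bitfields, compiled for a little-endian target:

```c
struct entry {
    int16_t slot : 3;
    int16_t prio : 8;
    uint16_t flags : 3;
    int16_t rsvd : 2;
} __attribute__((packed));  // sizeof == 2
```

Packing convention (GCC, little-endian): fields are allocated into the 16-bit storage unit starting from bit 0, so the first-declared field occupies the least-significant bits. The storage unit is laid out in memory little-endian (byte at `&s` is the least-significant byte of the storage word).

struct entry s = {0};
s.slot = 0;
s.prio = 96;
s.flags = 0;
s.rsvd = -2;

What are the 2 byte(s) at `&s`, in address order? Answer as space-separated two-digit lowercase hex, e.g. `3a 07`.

00 83

[0+:3] slot=0 & 0x7 = 0x0; word=0x0000
[3+:8] prio=96 & 0xff = 0x60; word=0x0300
[11+:3] flags=0 & 0x7 = 0x0; word=0x0300
[14+:2] rsvd=-2 & 0x3 = 0x2; word=0x8300
word = 0x8300 → little-endian bytes:
  [0]=0x00  [1]=0x83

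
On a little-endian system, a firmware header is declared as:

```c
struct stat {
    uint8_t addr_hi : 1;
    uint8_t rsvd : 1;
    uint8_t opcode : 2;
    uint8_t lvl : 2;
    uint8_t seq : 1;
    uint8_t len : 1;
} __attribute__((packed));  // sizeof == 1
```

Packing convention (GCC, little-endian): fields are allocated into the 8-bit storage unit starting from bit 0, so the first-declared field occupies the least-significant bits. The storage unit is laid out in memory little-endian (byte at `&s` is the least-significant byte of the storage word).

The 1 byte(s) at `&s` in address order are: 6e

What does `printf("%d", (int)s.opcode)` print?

[0]=0x6e (little-endian) → word 0x6e
addr_hi:1 @ bit 0 → (0x6e>>0)&0x1 = 0x0
rsvd:1 @ bit 1 → (0x6e>>1)&0x1 = 0x1
opcode:2 @ bit 2 → (0x6e>>2)&0x3 = 0x3  ←
lvl:2 @ bit 4 → (0x6e>>4)&0x3 = 0x2
seq:1 @ bit 6 → (0x6e>>6)&0x1 = 0x1
len:1 @ bit 7 → (0x6e>>7)&0x1 = 0x0

3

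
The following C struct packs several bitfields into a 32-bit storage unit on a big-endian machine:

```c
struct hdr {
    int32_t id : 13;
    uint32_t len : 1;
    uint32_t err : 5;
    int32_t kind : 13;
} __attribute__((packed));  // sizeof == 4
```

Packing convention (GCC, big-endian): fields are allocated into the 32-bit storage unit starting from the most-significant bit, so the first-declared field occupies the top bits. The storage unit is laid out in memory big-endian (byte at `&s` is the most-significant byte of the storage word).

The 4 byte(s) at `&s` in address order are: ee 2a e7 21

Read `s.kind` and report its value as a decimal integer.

[0]=0xee [1]=0x2a [2]=0xe7 [3]=0x21 (big-endian) → word 0xee2ae721
id:13 @ bit 19 → (0xee2ae721>>19)&0x1fff = 0x1dc5
len:1 @ bit 18 → (0xee2ae721>>18)&0x1 = 0x0
err:5 @ bit 13 → (0xee2ae721>>13)&0x1f = 0x17
kind:13 @ bit 0 → (0xee2ae721>>0)&0x1fff = 0x721  ←
kind signed 13b, MSB=0: value = 1825

1825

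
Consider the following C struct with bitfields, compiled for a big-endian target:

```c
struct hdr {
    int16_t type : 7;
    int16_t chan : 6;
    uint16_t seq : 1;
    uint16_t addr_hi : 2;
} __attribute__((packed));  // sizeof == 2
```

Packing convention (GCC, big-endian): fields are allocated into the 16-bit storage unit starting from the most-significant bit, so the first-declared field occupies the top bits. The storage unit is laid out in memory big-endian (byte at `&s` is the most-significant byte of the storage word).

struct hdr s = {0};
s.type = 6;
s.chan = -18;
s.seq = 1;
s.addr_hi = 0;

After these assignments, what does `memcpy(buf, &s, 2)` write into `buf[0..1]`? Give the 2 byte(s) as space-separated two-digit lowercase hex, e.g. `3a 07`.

type (7b) val=6 bits=0x6 at bit 9: 0x0c00
chan (6b) val=-18 bits=0x2e at bit 3: 0x0d70
seq (1b) val=1 bits=0x1 at bit 2: 0x0d74
addr_hi (2b) val=0 bits=0x0 at bit 0: 0x0d74
word = 0x0d74 → big-endian bytes:
  [0]=0x0d  [1]=0x74

0d 74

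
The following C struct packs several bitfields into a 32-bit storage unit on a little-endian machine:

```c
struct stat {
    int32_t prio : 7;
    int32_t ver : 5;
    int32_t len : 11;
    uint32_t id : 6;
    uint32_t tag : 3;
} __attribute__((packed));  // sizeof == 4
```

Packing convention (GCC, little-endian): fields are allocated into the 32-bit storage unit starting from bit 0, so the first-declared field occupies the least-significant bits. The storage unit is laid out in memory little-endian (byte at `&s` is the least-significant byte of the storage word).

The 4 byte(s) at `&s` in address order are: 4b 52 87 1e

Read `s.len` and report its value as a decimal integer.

[0]=0x4b [1]=0x52 [2]=0x87 [3]=0x1e (little-endian) → word 0x1e87524b
prio:7 @ bit 0 → (0x1e87524b>>0)&0x7f = 0x4b
ver:5 @ bit 7 → (0x1e87524b>>7)&0x1f = 0x4
len:11 @ bit 12 → (0x1e87524b>>12)&0x7ff = 0x75  ←
id:6 @ bit 23 → (0x1e87524b>>23)&0x3f = 0x3d
tag:3 @ bit 29 → (0x1e87524b>>29)&0x7 = 0x0
len signed 11b, MSB=0: value = 117

117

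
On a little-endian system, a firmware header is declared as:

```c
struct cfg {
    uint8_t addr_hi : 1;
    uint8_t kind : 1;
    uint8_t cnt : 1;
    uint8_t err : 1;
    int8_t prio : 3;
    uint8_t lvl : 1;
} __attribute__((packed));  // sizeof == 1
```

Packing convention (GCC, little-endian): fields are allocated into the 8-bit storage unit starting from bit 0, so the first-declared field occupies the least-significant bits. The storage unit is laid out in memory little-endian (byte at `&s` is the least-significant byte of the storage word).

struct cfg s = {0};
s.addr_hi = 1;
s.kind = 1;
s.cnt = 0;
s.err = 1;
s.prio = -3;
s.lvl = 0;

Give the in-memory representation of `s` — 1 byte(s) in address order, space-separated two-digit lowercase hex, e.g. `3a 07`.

5b

addr_hi (1b) val=1 bits=0x1 at bit 0: 0x01
kind (1b) val=1 bits=0x1 at bit 1: 0x03
cnt (1b) val=0 bits=0x0 at bit 2: 0x03
err (1b) val=1 bits=0x1 at bit 3: 0x0b
prio (3b) val=-3 bits=0x5 at bit 4: 0x5b
lvl (1b) val=0 bits=0x0 at bit 7: 0x5b
word = 0x5b → little-endian bytes:
  [0]=0x5b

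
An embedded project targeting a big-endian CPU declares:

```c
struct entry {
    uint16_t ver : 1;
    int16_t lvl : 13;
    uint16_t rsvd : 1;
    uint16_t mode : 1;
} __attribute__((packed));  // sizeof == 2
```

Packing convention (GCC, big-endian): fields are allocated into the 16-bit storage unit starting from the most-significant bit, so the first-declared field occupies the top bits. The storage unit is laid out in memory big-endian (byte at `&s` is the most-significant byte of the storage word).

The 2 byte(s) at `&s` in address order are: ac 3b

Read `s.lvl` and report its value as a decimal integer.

2830

[0]=0xac [1]=0x3b (big-endian) → word 0xac3b
ver:1 @ bit 15 → (0xac3b>>15)&0x1 = 0x1
lvl:13 @ bit 2 → (0xac3b>>2)&0x1fff = 0xb0e  ←
rsvd:1 @ bit 1 → (0xac3b>>1)&0x1 = 0x1
mode:1 @ bit 0 → (0xac3b>>0)&0x1 = 0x1
lvl signed 13b, MSB=0: value = 2830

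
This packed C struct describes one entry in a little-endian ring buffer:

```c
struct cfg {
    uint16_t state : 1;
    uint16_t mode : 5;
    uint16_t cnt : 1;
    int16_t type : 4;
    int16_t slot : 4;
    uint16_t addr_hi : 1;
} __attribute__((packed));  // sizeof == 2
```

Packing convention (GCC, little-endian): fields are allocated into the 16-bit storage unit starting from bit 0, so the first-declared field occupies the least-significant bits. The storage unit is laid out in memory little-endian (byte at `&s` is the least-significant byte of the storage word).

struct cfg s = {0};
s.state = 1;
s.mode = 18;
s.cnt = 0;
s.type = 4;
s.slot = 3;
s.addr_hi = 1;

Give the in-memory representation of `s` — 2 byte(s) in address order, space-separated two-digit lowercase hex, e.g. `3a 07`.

[0+:1] state=1 & 0x1 = 0x1; word=0x0001
[1+:5] mode=18 & 0x1f = 0x12; word=0x0025
[6+:1] cnt=0 & 0x1 = 0x0; word=0x0025
[7+:4] type=4 & 0xf = 0x4; word=0x0225
[11+:4] slot=3 & 0xf = 0x3; word=0x1a25
[15+:1] addr_hi=1 & 0x1 = 0x1; word=0x9a25
word = 0x9a25 → little-endian bytes:
  [0]=0x25  [1]=0x9a

25 9a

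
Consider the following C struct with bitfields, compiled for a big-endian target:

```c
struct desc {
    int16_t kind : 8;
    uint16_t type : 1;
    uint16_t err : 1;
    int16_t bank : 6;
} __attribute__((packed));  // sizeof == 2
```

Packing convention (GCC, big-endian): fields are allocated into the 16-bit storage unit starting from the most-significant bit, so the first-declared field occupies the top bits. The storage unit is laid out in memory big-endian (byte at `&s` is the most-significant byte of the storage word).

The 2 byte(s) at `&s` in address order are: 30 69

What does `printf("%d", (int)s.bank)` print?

-23

[0]=0x30 [1]=0x69 (big-endian) → word 0x3069
kind:8 @ bit 8 → (0x3069>>8)&0xff = 0x30
type:1 @ bit 7 → (0x3069>>7)&0x1 = 0x0
err:1 @ bit 6 → (0x3069>>6)&0x1 = 0x1
bank:6 @ bit 0 → (0x3069>>0)&0x3f = 0x29  ←
bank signed 6b, MSB=1: 41 - 64 = -23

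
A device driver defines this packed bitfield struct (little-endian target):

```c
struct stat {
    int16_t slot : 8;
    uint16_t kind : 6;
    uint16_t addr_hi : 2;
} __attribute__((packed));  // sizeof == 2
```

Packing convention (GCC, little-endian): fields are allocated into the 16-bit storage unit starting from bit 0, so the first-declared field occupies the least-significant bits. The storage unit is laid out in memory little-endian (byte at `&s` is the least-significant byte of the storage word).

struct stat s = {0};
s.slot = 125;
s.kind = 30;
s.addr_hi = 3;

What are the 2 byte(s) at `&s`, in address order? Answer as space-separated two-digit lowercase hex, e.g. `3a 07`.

7d de

[0+:8] slot=125 & 0xff = 0x7d; word=0x007d
[8+:6] kind=30 & 0x3f = 0x1e; word=0x1e7d
[14+:2] addr_hi=3 & 0x3 = 0x3; word=0xde7d
word = 0xde7d → little-endian bytes:
  [0]=0x7d  [1]=0xde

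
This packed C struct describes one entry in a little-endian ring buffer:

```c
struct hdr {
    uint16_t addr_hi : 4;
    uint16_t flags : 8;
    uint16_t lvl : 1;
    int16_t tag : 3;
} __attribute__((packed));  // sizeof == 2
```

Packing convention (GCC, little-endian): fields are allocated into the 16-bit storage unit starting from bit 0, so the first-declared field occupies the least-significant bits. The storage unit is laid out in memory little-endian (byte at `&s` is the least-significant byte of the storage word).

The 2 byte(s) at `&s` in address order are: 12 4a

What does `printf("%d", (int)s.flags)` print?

[0]=0x12 [1]=0x4a (little-endian) → word 0x4a12
addr_hi [0+:4] = (word>>0) & 0xf = 2
flags [4+:8] = (word>>4) & 0xff = 161  ←
lvl [12+:1] = (word>>12) & 0x1 = 0
tag [13+:3] = (word>>13) & 0x7 = 2

161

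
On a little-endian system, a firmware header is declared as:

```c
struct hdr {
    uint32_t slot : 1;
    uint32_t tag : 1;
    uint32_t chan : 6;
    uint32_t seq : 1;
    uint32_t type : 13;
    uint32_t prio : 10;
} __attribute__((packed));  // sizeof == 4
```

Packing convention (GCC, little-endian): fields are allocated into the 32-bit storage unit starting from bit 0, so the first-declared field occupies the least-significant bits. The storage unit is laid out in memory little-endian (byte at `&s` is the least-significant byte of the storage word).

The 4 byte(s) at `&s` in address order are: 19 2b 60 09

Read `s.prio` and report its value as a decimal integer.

37

[0]=0x19 [1]=0x2b [2]=0x60 [3]=0x09 (little-endian) → word 0x09602b19
slot:1 @ bit 0 → (0x09602b19>>0)&0x1 = 0x1
tag:1 @ bit 1 → (0x09602b19>>1)&0x1 = 0x0
chan:6 @ bit 2 → (0x09602b19>>2)&0x3f = 0x6
seq:1 @ bit 8 → (0x09602b19>>8)&0x1 = 0x1
type:13 @ bit 9 → (0x09602b19>>9)&0x1fff = 0x1015
prio:10 @ bit 22 → (0x09602b19>>22)&0x3ff = 0x25  ←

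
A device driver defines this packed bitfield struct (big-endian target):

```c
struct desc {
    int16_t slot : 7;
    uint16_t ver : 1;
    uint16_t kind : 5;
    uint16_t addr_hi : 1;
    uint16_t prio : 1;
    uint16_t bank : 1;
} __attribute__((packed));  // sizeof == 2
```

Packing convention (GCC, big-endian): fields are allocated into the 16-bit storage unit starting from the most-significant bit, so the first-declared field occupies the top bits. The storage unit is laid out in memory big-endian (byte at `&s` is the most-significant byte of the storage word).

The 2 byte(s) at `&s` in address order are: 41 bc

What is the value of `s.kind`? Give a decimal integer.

23

[0]=0x41 [1]=0xbc (big-endian) → word 0x41bc
slot:7 @ bit 9 → (0x41bc>>9)&0x7f = 0x20
ver:1 @ bit 8 → (0x41bc>>8)&0x1 = 0x1
kind:5 @ bit 3 → (0x41bc>>3)&0x1f = 0x17  ←
addr_hi:1 @ bit 2 → (0x41bc>>2)&0x1 = 0x1
prio:1 @ bit 1 → (0x41bc>>1)&0x1 = 0x0
bank:1 @ bit 0 → (0x41bc>>0)&0x1 = 0x0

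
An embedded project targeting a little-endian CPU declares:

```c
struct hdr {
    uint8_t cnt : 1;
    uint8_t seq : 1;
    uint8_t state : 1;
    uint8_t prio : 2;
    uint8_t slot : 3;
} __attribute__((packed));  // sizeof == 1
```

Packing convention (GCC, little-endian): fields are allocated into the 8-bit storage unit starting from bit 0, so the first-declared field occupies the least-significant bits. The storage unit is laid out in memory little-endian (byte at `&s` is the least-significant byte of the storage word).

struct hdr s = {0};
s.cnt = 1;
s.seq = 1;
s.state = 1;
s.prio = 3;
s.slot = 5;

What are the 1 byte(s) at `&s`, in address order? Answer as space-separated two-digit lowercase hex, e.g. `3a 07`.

bf

[0+:1] cnt=1 & 0x1 = 0x1; word=0x01
[1+:1] seq=1 & 0x1 = 0x1; word=0x03
[2+:1] state=1 & 0x1 = 0x1; word=0x07
[3+:2] prio=3 & 0x3 = 0x3; word=0x1f
[5+:3] slot=5 & 0x7 = 0x5; word=0xbf
word = 0xbf → little-endian bytes:
  [0]=0xbf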